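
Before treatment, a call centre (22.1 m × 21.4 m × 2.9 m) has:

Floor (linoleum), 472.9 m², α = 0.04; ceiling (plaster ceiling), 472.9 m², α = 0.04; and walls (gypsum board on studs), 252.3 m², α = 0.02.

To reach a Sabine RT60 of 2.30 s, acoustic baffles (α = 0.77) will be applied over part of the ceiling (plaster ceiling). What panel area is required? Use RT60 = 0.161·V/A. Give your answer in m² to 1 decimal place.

A₁ = Σ Sᵢαᵢ = 472.9·0.04 + 472.9·0.04 + 252.3·0.02 = 42.878 sabins.
V = 1371.526 m³. Target absorption A₂ = 0.161 × 1371.526 / 2.30 = 96.007 sabins.
ΔA needed = 96.007 − 42.878 = 53.129 sabins.
Each m² of panel replacing the ceiling (plaster ceiling) adds (0.77 − 0.04) = 0.73 sabins.
Area = ΔA/Δα = 53.129/0.73 = 72.8 m².

72.8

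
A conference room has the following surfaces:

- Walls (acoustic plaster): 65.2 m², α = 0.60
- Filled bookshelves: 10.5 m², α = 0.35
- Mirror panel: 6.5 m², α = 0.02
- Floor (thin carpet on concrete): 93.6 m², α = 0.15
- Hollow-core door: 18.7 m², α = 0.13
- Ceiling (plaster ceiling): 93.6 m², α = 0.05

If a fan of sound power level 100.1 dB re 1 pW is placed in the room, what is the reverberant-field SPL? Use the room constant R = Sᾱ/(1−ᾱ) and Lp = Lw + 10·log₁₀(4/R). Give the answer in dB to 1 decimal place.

87.0 dB

A = 64.076 sabins; S = 288.1 m².
ᾱ = 64.076/288.1 = 0.2224; R = Sᾱ/(1−ᾱ) = 64.076/(1−0.2224) = 82.402 m².
Lp = 100.1 + 10·log₁₀(4/82.402) = 100.1 + (-13.14) = 87.0 dB.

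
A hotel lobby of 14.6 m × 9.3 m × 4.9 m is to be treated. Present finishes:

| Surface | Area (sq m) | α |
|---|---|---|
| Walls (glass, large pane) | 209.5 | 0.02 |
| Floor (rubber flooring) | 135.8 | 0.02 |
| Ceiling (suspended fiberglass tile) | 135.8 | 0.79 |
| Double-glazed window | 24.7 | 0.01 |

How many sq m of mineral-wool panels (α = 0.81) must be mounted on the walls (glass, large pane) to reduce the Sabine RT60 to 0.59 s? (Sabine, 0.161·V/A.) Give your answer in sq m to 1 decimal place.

Equivalent absorption area: A₁ = 209.5*0.02 + 135.8*0.02 + 135.8*0.79 + 24.7*0.01 = 114.435 sq m.
V = 665.322 m³. Target absorption A₂ = 0.161 × 665.322 / 0.59 = 181.554 sabins.
Absorption to add: 181.554 − 114.435 = 67.119 sabins.
Net gain per sq m: Δα = 0.81 − 0.02 = 0.79.
Panel area = 67.119 / 0.79 = 85.0 sq m.

85.0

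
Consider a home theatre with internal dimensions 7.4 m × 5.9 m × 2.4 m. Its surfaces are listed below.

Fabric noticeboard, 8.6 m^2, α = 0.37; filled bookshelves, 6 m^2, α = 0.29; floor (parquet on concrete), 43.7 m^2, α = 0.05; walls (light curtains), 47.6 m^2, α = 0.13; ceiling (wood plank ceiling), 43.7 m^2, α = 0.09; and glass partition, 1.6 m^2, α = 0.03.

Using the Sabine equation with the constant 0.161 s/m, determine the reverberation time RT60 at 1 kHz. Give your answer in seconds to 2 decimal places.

Equivalent absorption area: A = 8.6·0.37 + 6·0.29 + 43.7·0.05 + 47.6·0.13 + 43.7·0.09 + 1.6·0.03 = 17.276 m^2.
V = 7.4·5.9·2.4 = 104.784 m³.
T = 0.161 V/A = 0.161·104.784/17.276 = 0.98 s.

0.98 s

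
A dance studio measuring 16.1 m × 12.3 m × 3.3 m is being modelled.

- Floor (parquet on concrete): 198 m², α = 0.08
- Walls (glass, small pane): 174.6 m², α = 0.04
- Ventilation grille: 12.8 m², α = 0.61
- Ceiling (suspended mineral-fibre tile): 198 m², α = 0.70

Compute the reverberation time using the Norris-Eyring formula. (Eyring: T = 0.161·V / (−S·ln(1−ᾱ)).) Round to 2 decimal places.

Total surface area S = 198 + 174.6 + 12.8 + 198 = 583.4 m².
Σ(Sᵢαᵢ) = 198·0.08 + 174.6·0.04 + 12.8·0.61 + 198·0.70 = 169.232.
Mean coefficient ᾱ = A/S = 0.2901.
Eyring denominator: −S ln(1−ᾱ) = 199.891.
V = 16.1 × 12.3 × 3.3 = 653.499 m³.
T = 0.161·V/[−S·ln(1−ᾱ)] = 0.161·653.499/199.891 = 0.53 s.

0.53 s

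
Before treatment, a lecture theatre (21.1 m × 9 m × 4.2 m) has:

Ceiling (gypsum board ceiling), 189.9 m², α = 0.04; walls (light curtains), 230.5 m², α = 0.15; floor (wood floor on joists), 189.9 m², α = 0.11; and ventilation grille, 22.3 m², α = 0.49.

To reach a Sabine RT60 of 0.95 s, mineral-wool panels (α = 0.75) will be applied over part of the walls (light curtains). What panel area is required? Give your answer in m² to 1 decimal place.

Total absorption A₁ = 189.9·0.04 + 230.5·0.15 + 189.9·0.11 + 22.3·0.49
  = 7.596 + 34.575 + 20.889 + 10.927 = 73.987 m² sabins.
Required A₂ = 0.161·797.58/0.95 = 135.169 sabins.
Absorption to add: 135.169 − 73.987 = 61.182 sabins.
Net gain per m²: Δα = 0.75 − 0.15 = 0.60.
Area = ΔA/Δα = 61.182/0.60 = 102.0 m².

102.0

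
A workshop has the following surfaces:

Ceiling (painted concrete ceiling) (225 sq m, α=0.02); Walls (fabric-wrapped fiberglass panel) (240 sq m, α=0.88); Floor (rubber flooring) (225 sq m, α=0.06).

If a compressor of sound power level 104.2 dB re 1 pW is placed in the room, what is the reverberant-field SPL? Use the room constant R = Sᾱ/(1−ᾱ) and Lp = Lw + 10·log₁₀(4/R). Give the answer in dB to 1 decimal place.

84.9 dB

Σ(Sᵢαᵢ) = 225·0.02 + 240·0.88 + 225·0.06 = 229.200; total area S = 690.0 sq m.
ᾱ = 0.3322, so room constant R = A/(1−ᾱ) = 343.217 sq m.
Lp = 104.2 + 10·log₁₀(4/343.217) = 104.2 + (-19.34) = 84.9 dB.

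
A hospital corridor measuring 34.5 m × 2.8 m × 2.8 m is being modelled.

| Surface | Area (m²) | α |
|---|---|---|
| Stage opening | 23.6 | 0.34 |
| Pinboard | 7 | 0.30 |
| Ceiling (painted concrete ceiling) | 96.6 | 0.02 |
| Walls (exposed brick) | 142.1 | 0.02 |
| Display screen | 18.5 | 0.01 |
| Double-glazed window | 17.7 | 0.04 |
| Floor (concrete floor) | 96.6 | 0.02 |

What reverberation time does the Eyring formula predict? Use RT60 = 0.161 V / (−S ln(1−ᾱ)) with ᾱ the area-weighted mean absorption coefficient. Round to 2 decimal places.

Total surface area S = 23.6 + 7 + 96.6 + 142.1 + 18.5 + 17.7 + 96.6 = 402.1 m².
Σ(Sᵢαᵢ) = 23.6×0.34 + 7×0.30 + 96.6×0.02 + 142.1×0.02 + 18.5×0.01 + 17.7×0.04 + 96.6×0.02 = 17.723.
ᾱ = 17.723 / 402.1 = 0.0441.
−S·ln(1−ᾱ) = −402.1 × ln(1 − 0.0441) = 18.136.
V = 34.5 × 2.8 × 2.8 = 270.48 m³.
T = 0.161·V/[−S·ln(1−ᾱ)] = 0.161·270.48/18.136 = 2.40 s.

2.40 s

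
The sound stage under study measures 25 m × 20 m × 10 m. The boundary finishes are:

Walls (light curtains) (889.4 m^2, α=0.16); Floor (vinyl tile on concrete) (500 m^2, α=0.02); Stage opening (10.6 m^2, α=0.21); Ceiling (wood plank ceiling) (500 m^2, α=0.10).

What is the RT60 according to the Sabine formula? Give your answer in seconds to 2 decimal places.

Summing Sᵢαᵢ: 142.304 + 10.000 + 2.226 + 50.000 → A = 204.530 sabins.
Room volume: 5000 m³.
RT60 = 0.161 · V / A = 0.161 × 5000 / 204.530 = 3.94 s.

3.94 sec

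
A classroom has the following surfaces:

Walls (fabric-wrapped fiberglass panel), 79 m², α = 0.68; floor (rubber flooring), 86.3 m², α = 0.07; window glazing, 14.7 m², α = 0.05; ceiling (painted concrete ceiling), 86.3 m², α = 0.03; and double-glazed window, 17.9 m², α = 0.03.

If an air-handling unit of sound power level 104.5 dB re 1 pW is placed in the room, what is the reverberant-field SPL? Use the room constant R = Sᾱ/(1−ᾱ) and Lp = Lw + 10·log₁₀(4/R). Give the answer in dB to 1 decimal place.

91.4 dB

A = 63.622 sabins; S = 284.2 m².
ᾱ = 0.2239, so room constant R = A/(1−ᾱ) = 81.977 m².
Lp = 104.5 + 10·log₁₀(4/81.977) = 104.5 + (-13.12) = 91.4 dB.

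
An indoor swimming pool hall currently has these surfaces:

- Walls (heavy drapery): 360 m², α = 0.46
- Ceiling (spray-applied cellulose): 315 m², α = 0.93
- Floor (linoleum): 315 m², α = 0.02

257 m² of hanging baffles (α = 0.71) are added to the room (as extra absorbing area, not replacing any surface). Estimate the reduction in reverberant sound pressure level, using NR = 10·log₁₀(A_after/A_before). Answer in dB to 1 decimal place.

1.4 dB

Equivalent absorption area: A_before = 360*0.46 + 315*0.93 + 315*0.02 = 464.850 m².
Treatment contributes 257·0.71 = 182.470 sabins.
A_after = 464.850 + 182.470 = 647.320 sabins.
Reduction = 10 log₁₀(A_after/A_before) = 10 log₁₀(1.3925) = 1.4 dB.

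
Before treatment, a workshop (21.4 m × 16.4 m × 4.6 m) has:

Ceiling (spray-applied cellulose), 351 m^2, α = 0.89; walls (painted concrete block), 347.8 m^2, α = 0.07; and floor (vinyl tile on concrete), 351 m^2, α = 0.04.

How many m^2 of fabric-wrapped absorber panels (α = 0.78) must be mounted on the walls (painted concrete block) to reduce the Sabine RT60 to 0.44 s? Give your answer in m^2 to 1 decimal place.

Equivalent absorption area: A₁ = 351·0.89 + 347.8·0.07 + 351·0.04 = 350.776 m^2.
V = 1614.416 m³. Target absorption A₂ = 0.161 × 1614.416 / 0.44 = 590.729 sabins.
Absorption to add: 590.729 − 350.776 = 239.953 sabins.
Net gain per m^2: Δα = 0.78 − 0.07 = 0.71.
Area = ΔA/Δα = 239.953/0.71 = 338.0 m^2.

338.0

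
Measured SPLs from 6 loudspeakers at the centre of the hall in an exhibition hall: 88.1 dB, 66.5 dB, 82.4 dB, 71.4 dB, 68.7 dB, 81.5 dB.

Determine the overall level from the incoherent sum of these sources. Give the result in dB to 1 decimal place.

89.9 dB

Sum in the linear (power) domain: Σ 10^(Lᵢ/10) = 10^(88.1/10) + 10^(66.5/10) + 10^(82.4/10) + 10^(71.4/10) + 10^(68.7/10) + 10^(81.5/10) = 9.864e+08.
Back to dB: 10·log₁₀ Σ = 89.9 dB.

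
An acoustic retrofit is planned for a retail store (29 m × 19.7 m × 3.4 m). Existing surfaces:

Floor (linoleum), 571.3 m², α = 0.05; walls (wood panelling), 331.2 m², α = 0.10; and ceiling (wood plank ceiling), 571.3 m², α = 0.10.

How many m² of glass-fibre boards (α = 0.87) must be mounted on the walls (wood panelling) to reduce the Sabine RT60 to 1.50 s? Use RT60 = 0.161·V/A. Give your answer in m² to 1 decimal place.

Summing Sᵢαᵢ: 28.565 + 33.120 + 57.130 → A₁ = 118.815 sabins.
Required A₂ = 0.161·1942.42/1.50 = 208.486 sabins.
ΔA needed = 208.486 − 118.815 = 89.671 sabins.
Net gain per m²: Δα = 0.87 − 0.10 = 0.77.
Area = ΔA/Δα = 89.671/0.77 = 116.5 m².

116.5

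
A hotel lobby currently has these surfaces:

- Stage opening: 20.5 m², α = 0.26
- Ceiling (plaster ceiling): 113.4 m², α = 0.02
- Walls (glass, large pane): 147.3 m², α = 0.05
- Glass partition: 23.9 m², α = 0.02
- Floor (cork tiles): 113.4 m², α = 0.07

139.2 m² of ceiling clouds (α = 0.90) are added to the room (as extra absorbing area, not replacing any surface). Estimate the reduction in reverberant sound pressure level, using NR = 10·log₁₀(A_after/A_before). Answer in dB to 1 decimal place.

Total absorption A_before = 20.5*0.26 + 113.4*0.02 + 147.3*0.05 + 23.9*0.02 + 113.4*0.07
  = 5.330 + 2.268 + 7.365 + 0.478 + 7.938 = 23.379 m² sabins.
Added absorption = 139.2 × 0.90 = 125.280 sabins.
A_after = 23.379 + 125.280 = 148.659 sabins.
NR = 10·log₁₀(148.659/23.379) = 8.0 dB.

8.0 dB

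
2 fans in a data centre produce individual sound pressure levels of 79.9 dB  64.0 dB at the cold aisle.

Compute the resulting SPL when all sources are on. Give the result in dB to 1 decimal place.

80.0 dB

Converting to relative power and adding: 10^(79.9/10) + 10^(64.0/10) = 1.002e+08.
L_total = 10·log₁₀(1.002e+08) = 80.0 dB.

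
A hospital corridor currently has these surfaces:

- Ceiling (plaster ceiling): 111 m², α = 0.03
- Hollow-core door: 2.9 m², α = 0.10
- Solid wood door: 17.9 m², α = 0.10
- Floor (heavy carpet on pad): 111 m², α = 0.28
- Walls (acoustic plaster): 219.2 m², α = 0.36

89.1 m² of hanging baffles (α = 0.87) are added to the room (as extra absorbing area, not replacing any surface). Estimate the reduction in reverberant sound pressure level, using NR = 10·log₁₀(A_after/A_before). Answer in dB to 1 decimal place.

2.2 dB

Summing Sᵢαᵢ: 3.330 + 0.290 + 1.790 + 31.080 + 78.912 → A_before = 115.402 sabins.
Added absorption = 89.1 × 0.87 = 77.517 sabins.
A_after = 115.402 + 77.517 = 192.919 sabins.
NR = 10·log₁₀(192.919/115.402) = 2.2 dB.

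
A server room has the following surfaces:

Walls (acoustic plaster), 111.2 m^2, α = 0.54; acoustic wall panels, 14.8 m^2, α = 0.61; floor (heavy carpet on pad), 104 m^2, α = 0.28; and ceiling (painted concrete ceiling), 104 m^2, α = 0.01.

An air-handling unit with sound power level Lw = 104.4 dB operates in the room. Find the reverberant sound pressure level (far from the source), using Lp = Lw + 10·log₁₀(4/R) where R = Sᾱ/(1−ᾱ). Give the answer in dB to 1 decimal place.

88.9 dB

A = 99.236 sabins; S = 334.0 m^2.
ᾱ = 0.2971, so room constant R = A/(1−ᾱ) = 141.181 m^2.
Lp = Lw + 10 log₁₀(4/R) = 104.4 -15.48 = 88.9 dB.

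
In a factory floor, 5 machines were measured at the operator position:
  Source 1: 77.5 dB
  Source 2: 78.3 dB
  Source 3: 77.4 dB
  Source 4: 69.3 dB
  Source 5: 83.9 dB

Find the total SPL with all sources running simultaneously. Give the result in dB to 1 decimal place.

86.4 dB

Σ 10^(Lᵢ/10) = 4.328e+08.
Combined level = 10 log₁₀(4.328e+08) = 86.4 dB.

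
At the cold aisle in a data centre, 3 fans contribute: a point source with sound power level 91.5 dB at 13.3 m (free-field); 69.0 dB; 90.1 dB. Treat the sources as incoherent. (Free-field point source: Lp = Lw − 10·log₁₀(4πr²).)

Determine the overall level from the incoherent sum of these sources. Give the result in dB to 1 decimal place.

90.1 dB

Source at 13.3 m: Lp = 91.5 − 10·log₁₀(4π·13.3²) = 91.5 − 10·log₁₀(2222.865) = 58.0 dB.
Σ 10^(Lᵢ/10) = 1.032e+09.
Back to dB: 10·log₁₀ Σ = 90.1 dB.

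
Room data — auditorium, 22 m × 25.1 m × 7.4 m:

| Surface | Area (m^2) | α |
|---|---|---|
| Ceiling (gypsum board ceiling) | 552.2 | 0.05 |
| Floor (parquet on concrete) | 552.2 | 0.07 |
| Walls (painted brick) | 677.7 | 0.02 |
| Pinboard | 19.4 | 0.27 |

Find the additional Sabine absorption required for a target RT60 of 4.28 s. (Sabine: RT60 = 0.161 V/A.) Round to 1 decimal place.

68.7 sabins

Summing Sᵢαᵢ: 27.610 + 38.654 + 13.554 + 5.238 → A₁ = 85.056 sabins.
Target A₂ = 0.161·4086.28/4.28 = 153.713 sabins (V = 4086.28 m³).
ΔA = A₂ − A₁ = 153.713 − 85.056 = 68.7 sabins.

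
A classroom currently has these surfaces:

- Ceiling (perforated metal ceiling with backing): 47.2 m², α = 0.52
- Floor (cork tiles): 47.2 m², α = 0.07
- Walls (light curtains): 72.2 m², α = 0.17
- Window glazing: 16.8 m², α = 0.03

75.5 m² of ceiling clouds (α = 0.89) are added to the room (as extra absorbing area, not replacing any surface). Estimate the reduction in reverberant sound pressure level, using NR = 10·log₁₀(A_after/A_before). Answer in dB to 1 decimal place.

4.2 dB

Equivalent absorption area: A_before = 47.2*0.52 + 47.2*0.07 + 72.2*0.17 + 16.8*0.03 = 40.626 m².
Added absorption = 75.5 × 0.89 = 67.195 sabins.
A_after = 40.626 + 67.195 = 107.821 sabins.
Reduction = 10 log₁₀(A_after/A_before) = 10 log₁₀(2.6540) = 4.2 dB.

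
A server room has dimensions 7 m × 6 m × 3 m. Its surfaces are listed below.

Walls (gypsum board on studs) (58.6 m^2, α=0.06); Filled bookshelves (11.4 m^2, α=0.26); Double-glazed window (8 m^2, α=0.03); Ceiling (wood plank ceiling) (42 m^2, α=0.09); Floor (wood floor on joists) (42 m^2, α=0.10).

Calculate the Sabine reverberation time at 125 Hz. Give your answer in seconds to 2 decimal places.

A = Σ Sᵢαᵢ = 58.6*0.06 + 11.4*0.26 + 8*0.03 + 42*0.09 + 42*0.10 = 14.700 sabins.
Room volume: 126 m³.
T = 0.161 V/A = 0.161·126/14.700 = 1.38 s.

1.38 sec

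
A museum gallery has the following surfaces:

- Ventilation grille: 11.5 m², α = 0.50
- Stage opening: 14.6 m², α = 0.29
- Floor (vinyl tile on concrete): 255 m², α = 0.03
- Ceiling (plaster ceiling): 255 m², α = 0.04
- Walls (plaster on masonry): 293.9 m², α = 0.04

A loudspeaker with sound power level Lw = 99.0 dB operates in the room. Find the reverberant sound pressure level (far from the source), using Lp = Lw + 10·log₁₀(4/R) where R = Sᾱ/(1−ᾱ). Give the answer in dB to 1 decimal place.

88.8 dB

Σ(Sᵢαᵢ) = 11.5×0.50 + 14.6×0.29 + 255×0.03 + 255×0.04 + 293.9×0.04 = 39.590; total area S = 830.0 m².
ᾱ = 39.590/830.0 = 0.0477; R = Sᾱ/(1−ᾱ) = 39.590/(1−0.0477) = 41.573 m².
Lp = 99.0 + 10·log₁₀(4/41.573) = 99.0 + (-10.17) = 88.8 dB.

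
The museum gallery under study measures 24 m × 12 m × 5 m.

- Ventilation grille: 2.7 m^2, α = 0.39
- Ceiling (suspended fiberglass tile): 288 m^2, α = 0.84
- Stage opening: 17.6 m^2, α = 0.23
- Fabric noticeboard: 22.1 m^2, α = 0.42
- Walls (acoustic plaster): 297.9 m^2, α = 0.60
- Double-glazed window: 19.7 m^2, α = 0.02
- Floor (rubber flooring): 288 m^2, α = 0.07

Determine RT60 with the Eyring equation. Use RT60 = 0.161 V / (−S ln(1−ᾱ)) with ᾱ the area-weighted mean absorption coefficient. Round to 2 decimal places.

0.37 s

S = Σ Sᵢ = 936.0 m^2.
Absorption A = 2.7×0.39 + 288×0.84 + 17.6×0.23 + 22.1×0.42 + 297.9×0.60 + 19.7×0.02 + 288×0.07 = 455.597 sabins.
ᾱ = 455.597 / 936.0 = 0.4867.
Eyring denominator: −S ln(1−ᾱ) = 624.214.
V = 24 × 12 × 5 = 1440 m³.
RT60 = 0.161 × 1440 / 624.214 = 0.37 s.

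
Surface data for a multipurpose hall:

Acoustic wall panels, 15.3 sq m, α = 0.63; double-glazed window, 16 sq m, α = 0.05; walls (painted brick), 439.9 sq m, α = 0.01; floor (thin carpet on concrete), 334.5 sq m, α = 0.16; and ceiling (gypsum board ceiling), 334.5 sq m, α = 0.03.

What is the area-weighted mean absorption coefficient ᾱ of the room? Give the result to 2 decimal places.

0.07

S = Σ Sᵢ = 15.3 + 16 + 439.9 + 334.5 + 334.5 = 1140.2 sq m.
Σ(Sᵢαᵢ) = 15.3*0.63 + 16*0.05 + 439.9*0.01 + 334.5*0.16 + 334.5*0.03 = 78.393.
ᾱ = A/S = 0.07.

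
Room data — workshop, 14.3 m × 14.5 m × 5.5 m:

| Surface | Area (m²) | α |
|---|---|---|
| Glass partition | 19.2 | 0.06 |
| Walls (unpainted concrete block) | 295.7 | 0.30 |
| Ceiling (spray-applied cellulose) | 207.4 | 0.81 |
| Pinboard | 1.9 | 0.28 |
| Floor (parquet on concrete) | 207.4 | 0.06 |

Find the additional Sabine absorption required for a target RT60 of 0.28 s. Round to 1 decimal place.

A₁ = Σ Sᵢαᵢ = 19.2·0.06 + 295.7·0.30 + 207.4·0.81 + 1.9·0.28 + 207.4·0.06 = 270.832 sabins.
Target A₂ = 0.161·1140.425/0.28 = 655.744 sabins (V = 1140.425 m³).
ΔA = A₂ − A₁ = 655.744 − 270.832 = 384.9 sabins.

384.9 sabins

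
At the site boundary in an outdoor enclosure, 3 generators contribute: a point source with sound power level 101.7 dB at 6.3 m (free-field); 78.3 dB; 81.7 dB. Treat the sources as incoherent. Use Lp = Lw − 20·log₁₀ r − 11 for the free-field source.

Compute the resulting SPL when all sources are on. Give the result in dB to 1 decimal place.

Source at 6.3 m: Lp = 101.7 − 20·log₁₀(6.3) − 11 = 74.7 dB.
Sum in the linear (power) domain: Σ 10^(Lᵢ/10) = 10^(74.7/10) + 10^(78.3/10) + 10^(81.7/10) = 2.45e+08.
L_total = 10·log₁₀(2.45e+08) = 83.9 dB.

83.9 dB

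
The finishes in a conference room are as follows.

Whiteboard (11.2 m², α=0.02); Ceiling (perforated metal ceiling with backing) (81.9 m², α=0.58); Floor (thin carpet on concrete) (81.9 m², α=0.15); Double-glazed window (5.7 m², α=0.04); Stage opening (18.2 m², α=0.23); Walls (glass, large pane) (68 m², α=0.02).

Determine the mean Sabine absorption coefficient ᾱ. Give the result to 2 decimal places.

0.25

Total surface area S = 266.9 m².
Σ(Sᵢαᵢ) = 11.2·0.02 + 81.9·0.58 + 81.9·0.15 + 5.7·0.04 + 18.2·0.23 + 68·0.02 = 65.785.
ᾱ = A/S = 0.25.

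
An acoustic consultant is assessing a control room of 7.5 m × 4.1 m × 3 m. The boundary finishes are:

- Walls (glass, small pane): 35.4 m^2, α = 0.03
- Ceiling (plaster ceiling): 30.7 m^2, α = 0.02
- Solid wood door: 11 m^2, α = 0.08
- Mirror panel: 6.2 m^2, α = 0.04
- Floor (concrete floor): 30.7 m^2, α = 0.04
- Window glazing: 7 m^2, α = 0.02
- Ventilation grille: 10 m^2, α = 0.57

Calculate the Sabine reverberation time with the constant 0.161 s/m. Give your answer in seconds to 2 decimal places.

1.50 sec

Total absorption A = 35.4·0.03 + 30.7·0.02 + 11·0.08 + 6.2·0.04 + 30.7·0.04 + 7·0.02 + 10·0.57
  = 1.062 + 0.614 + 0.880 + 0.248 + 1.228 + 0.140 + 5.700 = 9.872 m^2 sabins.
Room volume: 92.25 m³.
T = 0.161 V/A = 0.161·92.25/9.872 = 1.50 s.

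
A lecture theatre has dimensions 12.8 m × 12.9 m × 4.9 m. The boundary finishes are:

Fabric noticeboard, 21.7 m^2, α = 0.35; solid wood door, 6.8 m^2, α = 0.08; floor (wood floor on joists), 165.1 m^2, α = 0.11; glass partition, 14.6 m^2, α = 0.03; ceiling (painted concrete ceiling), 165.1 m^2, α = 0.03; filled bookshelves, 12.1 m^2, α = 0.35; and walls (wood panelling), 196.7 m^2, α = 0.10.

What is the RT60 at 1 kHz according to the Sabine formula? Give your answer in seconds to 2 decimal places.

Total absorption A = 21.7*0.35 + 6.8*0.08 + 165.1*0.11 + 14.6*0.03 + 165.1*0.03 + 12.1*0.35 + 196.7*0.10
  = 7.595 + 0.544 + 18.161 + 0.438 + 4.953 + 4.235 + 19.670 = 55.596 m^2 sabins.
V = 12.8·12.9·4.9 = 809.088 m³.
Sabine: RT60 = 0.161 × 809.088 / 55.596 = 2.34 s.

2.34 seconds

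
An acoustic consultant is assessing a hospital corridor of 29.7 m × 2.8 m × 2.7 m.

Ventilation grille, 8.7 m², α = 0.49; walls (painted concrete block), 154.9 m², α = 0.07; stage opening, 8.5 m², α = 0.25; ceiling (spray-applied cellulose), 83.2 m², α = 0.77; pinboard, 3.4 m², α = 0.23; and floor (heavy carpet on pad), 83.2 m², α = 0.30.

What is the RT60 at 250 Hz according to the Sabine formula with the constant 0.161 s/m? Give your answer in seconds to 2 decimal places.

0.34 sec

A = Σ Sᵢαᵢ = 8.7·0.49 + 154.9·0.07 + 8.5·0.25 + 83.2·0.77 + 3.4·0.23 + 83.2·0.30 = 107.037 sabins.
V = 29.7·2.8·2.7 = 224.532 m³.
Sabine: RT60 = 0.161 × 224.532 / 107.037 = 0.34 s.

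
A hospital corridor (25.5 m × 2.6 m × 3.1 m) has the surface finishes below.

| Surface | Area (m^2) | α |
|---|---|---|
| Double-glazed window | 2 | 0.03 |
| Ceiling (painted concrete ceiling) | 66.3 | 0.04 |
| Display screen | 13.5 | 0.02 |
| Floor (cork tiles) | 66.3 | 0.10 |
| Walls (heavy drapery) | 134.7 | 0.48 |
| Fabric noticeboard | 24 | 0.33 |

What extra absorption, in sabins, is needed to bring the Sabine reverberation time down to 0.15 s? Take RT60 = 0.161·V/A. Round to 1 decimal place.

A₁ = Σ Sᵢαᵢ = 2*0.03 + 66.3*0.04 + 13.5*0.02 + 66.3*0.10 + 134.7*0.48 + 24*0.33 = 82.188 sabins.
For T = 0.15 s, need A₂ = 0.161·V/T = 0.161·205.53/0.15 = 220.602 sabins.
Additional absorption ΔA = 220.602 − 82.188 = 138.4 sabins.

138.4 sabins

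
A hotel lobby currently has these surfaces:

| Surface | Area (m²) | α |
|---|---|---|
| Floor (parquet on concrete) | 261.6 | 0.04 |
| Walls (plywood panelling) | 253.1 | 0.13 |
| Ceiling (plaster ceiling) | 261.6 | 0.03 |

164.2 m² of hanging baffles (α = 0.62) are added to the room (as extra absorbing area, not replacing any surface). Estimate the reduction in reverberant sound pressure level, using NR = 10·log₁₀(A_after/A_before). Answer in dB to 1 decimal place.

Summing Sᵢαᵢ: 10.464 + 32.903 + 7.848 → A_before = 51.215 sabins.
Treatment contributes 164.2·0.62 = 101.804 sabins.
New total A_after = 153.019 sabins.
NR = 10·log₁₀(153.019/51.215) = 4.8 dB.

4.8 dB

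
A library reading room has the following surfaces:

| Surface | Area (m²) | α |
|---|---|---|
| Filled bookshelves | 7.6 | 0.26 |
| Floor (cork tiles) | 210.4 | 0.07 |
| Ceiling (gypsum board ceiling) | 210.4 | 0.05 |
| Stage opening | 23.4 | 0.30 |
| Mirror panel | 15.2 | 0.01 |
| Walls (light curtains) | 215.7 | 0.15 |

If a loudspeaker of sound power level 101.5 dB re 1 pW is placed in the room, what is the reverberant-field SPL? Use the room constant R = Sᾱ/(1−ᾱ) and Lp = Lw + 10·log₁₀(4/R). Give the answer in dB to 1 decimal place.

Σ(Sᵢαᵢ) = 7.6·0.26 + 210.4·0.07 + 210.4·0.05 + 23.4·0.30 + 15.2·0.01 + 215.7·0.15 = 66.751; total area S = 682.7 m².
ᾱ = 0.0978, so room constant R = A/(1−ᾱ) = 73.987 m².
Lp = 101.5 + 10·log₁₀(4/73.987) = 101.5 + (-12.67) = 88.8 dB.

88.8 dB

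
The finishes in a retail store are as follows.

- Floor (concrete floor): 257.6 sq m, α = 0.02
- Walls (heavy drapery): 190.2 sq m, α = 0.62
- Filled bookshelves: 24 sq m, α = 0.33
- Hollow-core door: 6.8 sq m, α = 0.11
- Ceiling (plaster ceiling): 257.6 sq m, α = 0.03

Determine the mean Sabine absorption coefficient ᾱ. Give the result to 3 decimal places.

S = Σ Sᵢ = 257.6 + 190.2 + 24 + 6.8 + 257.6 = 736.2 sq m.
Weighted sum Σ Sα = 139.472.
ᾱ = A/S = 0.189.

0.189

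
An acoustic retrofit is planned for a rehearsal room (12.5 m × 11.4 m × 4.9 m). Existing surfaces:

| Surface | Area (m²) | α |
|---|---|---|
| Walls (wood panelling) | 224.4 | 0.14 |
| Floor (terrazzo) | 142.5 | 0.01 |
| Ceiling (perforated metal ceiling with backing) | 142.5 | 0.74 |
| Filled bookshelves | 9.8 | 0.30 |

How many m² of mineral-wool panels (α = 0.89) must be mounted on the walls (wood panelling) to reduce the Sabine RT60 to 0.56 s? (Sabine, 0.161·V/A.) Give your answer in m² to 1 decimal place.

79.4

Total absorption A₁ = 224.4·0.14 + 142.5·0.01 + 142.5·0.74 + 9.8·0.30
  = 31.416 + 1.425 + 105.450 + 2.940 = 141.231 m² sabins.
Required A₂ = 0.161·698.25/0.56 = 200.747 sabins.
ΔA needed = 200.747 − 141.231 = 59.516 sabins.
Each m² of panel replacing the walls (wood panelling) adds (0.89 − 0.14) = 0.75 sabins.
Area = ΔA/Δα = 59.516/0.75 = 79.4 m².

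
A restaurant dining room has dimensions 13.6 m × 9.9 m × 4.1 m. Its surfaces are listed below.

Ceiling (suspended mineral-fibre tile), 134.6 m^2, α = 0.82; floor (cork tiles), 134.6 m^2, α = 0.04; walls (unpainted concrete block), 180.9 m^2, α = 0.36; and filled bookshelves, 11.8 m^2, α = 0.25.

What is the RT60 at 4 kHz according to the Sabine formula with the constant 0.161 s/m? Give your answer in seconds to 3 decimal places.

A = Σ Sᵢαᵢ = 134.6×0.82 + 134.6×0.04 + 180.9×0.36 + 11.8×0.25 = 183.830 sabins.
V = 13.6·9.9·4.1 = 552.024 m³.
T = 0.161 V/A = 0.161·552.024/183.830 = 0.483 s.

0.483 seconds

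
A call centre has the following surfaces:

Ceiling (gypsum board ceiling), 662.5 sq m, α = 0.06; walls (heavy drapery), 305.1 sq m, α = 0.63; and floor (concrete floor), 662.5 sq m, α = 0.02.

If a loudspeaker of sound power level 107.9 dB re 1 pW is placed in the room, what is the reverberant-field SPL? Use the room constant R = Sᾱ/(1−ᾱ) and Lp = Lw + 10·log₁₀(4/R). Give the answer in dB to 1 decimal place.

89.3 dB

Σ(Sᵢαᵢ) = 662.5·0.06 + 305.1·0.63 + 662.5·0.02 = 245.213; total area S = 1630.1 sq m.
ᾱ = 0.1504, so room constant R = A/(1−ᾱ) = 288.622 sq m.
Lp = 107.9 + 10·log₁₀(4/288.622) = 107.9 + (-18.58) = 89.3 dB.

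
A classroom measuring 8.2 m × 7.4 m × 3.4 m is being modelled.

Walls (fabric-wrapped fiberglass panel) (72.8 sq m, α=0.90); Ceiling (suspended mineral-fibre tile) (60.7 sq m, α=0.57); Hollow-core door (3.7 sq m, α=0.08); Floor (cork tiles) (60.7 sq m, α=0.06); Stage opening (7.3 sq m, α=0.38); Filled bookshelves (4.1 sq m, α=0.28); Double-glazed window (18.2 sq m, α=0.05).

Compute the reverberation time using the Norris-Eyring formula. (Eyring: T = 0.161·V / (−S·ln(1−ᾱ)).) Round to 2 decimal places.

Total surface area S = 72.8 + 60.7 + 3.7 + 60.7 + 7.3 + 4.1 + 18.2 = 227.5 sq m.
Σ(Sᵢαᵢ) = 72.8×0.90 + 60.7×0.57 + 3.7×0.08 + 60.7×0.06 + 7.3×0.38 + 4.1×0.28 + 18.2×0.05 = 108.889.
Mean coefficient ᾱ = A/S = 0.4786.
−S·ln(1−ᾱ) = −227.5 × ln(1 − 0.4786) = 148.157.
V = 8.2 × 7.4 × 3.4 = 206.312 m³.
RT60 = 0.161 × 206.312 / 148.157 = 0.22 s.

0.22 seconds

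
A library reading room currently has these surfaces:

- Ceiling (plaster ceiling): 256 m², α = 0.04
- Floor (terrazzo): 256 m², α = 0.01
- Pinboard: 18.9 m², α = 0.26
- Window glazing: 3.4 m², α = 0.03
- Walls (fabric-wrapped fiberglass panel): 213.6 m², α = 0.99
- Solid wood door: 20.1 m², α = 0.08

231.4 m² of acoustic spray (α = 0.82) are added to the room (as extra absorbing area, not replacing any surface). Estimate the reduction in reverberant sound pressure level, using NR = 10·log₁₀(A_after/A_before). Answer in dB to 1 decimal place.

2.6 dB

A_before = Σ Sᵢαᵢ = 256·0.04 + 256·0.01 + 18.9·0.26 + 3.4·0.03 + 213.6·0.99 + 20.1·0.08 = 230.888 sabins.
Treatment contributes 231.4·0.82 = 189.748 sabins.
A_after = 230.888 + 189.748 = 420.636 sabins.
NR = 10·log₁₀(420.636/230.888) = 2.6 dB.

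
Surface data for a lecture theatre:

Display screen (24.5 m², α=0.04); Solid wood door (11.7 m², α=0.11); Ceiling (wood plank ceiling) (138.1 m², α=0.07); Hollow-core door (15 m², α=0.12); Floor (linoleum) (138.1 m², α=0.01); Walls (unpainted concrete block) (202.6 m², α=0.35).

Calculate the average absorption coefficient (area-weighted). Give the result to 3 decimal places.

Total surface area S = 530.0 m².
Σ(Sᵢαᵢ) = 24.5*0.04 + 11.7*0.11 + 138.1*0.07 + 15*0.12 + 138.1*0.01 + 202.6*0.35 = 86.025.
ᾱ = A/S = 0.162.

0.162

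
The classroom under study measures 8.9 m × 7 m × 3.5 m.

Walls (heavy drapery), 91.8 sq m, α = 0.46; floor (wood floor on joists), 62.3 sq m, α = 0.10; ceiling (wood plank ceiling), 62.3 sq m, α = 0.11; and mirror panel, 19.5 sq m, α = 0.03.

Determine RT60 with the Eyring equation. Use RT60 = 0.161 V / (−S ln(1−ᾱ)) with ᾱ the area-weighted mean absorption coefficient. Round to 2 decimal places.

S = Σ Sᵢ = 235.9 sq m.
Σ(Sᵢαᵢ) = 91.8·0.46 + 62.3·0.10 + 62.3·0.11 + 19.5·0.03 = 55.896.
Mean coefficient ᾱ = A/S = 0.2369.
Eyring denominator: −S ln(1−ᾱ) = 63.779.
V = 8.9 × 7 × 3.5 = 218.05 m³.
RT60 = 0.161 × 218.05 / 63.779 = 0.55 s.

0.55 seconds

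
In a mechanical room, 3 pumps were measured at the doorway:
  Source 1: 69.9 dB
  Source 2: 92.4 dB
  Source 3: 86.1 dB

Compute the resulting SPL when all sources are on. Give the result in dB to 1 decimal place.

Σ 10^(Lᵢ/10) = 2.155e+09.
Back to dB: 10·log₁₀ Σ = 93.3 dB.

93.3 dB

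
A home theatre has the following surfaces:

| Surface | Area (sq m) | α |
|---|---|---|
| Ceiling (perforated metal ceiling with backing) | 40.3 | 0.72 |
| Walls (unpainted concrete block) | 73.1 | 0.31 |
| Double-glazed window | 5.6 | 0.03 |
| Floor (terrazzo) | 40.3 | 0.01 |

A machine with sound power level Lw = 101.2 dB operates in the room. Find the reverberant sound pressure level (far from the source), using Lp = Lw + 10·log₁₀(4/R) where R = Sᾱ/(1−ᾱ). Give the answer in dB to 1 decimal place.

88.3 dB

A = 52.248 sabins; S = 159.3 sq m.
ᾱ = 0.3280, so room constant R = A/(1−ᾱ) = 77.750 sq m.
Lp = 101.2 + 10·log₁₀(4/77.750) = 101.2 + (-12.89) = 88.3 dB.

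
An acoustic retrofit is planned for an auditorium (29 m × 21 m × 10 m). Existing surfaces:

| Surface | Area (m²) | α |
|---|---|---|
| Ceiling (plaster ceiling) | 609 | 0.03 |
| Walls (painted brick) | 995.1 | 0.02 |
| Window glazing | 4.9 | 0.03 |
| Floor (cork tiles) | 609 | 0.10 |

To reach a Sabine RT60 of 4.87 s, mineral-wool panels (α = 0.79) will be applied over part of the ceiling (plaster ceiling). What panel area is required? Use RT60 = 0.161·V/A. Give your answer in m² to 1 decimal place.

134.4

Equivalent absorption area: A₁ = 609×0.03 + 995.1×0.02 + 4.9×0.03 + 609×0.10 = 99.219 m².
V = 6090 m³. Target absorption A₂ = 0.161 × 6090 / 4.87 = 201.333 sabins.
ΔA needed = 201.333 − 99.219 = 102.114 sabins.
Each m² of panel replacing the ceiling (plaster ceiling) adds (0.79 − 0.03) = 0.76 sabins.
Panel area = 102.114 / 0.76 = 134.4 m².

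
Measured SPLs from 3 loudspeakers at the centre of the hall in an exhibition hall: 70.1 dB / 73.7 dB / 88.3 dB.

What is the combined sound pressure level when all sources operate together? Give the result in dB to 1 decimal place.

88.5 dB

Σ 10^(Lᵢ/10) = 7.098e+08.
Combined level = 10 log₁₀(7.098e+08) = 88.5 dB.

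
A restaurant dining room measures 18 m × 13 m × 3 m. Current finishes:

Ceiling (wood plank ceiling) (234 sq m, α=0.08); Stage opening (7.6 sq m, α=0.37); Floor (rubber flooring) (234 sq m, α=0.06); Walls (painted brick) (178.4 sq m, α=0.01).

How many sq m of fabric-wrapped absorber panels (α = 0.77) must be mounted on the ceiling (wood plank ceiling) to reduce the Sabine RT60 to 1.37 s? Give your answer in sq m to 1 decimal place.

Equivalent absorption area: A₁ = 234*0.08 + 7.6*0.37 + 234*0.06 + 178.4*0.01 = 37.356 sq m.
Required A₂ = 0.161·702/1.37 = 82.498 sabins.
ΔA needed = 82.498 − 37.356 = 45.142 sabins.
Net gain per sq m: Δα = 0.77 − 0.08 = 0.69.
Panel area = 45.142 / 0.69 = 65.4 sq m.

65.4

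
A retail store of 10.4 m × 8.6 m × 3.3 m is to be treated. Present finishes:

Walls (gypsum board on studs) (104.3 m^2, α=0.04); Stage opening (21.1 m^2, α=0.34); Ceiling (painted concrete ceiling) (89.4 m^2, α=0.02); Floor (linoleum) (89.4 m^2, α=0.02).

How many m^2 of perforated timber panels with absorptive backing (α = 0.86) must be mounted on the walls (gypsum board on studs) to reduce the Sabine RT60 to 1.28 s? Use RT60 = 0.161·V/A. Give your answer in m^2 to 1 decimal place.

27.1

A₁ = Σ Sᵢαᵢ = 104.3·0.04 + 21.1·0.34 + 89.4·0.02 + 89.4·0.02 = 14.922 sabins.
V = 295.152 m³. Target absorption A₂ = 0.161 × 295.152 / 1.28 = 37.125 sabins.
Absorption to add: 37.125 − 14.922 = 22.203 sabins.
Net gain per m^2: Δα = 0.86 − 0.04 = 0.82.
Area = ΔA/Δα = 22.203/0.82 = 27.1 m^2.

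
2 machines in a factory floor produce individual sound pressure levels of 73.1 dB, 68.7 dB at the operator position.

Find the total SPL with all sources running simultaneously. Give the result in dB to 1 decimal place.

Σ 10^(Lᵢ/10) = 2.783e+07.
Back to dB: 10·log₁₀ Σ = 74.4 dB.

74.4 dB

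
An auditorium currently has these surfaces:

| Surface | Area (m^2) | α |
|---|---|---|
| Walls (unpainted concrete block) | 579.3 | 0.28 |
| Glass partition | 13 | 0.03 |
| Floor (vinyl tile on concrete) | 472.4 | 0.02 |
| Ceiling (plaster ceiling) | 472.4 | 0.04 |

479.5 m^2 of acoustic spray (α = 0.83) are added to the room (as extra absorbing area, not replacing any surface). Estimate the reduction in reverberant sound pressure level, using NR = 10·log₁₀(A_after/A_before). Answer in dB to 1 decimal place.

4.9 dB

A_before = Σ Sᵢαᵢ = 579.3·0.28 + 13·0.03 + 472.4·0.02 + 472.4·0.04 = 190.938 sabins.
Treatment contributes 479.5·0.83 = 397.985 sabins.
A_after = 190.938 + 397.985 = 588.923 sabins.
NR = 10·log₁₀(588.923/190.938) = 4.9 dB.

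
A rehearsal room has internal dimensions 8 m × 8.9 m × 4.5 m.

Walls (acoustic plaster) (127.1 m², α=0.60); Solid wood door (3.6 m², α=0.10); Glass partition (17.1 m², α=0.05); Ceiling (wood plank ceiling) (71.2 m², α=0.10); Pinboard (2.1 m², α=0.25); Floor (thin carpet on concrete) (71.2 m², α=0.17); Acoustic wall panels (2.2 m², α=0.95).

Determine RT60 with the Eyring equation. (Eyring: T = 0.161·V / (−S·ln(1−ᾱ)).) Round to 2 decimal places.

Total surface area S = 127.1 + 3.6 + 17.1 + 71.2 + 2.1 + 71.2 + 2.2 = 294.5 m².
Σ(Sᵢαᵢ) = 127.1×0.60 + 3.6×0.10 + 17.1×0.05 + 71.2×0.10 + 2.1×0.25 + 71.2×0.17 + 2.2×0.95 = 99.314.
Mean coefficient ᾱ = A/S = 0.3372.
−S·ln(1−ᾱ) = −294.5 × ln(1 − 0.3372) = 121.123.
V = 8 × 8.9 × 4.5 = 320.4 m³.
T = 0.161·V/[−S·ln(1−ᾱ)] = 0.161·320.4/121.123 = 0.43 s.

0.43 seconds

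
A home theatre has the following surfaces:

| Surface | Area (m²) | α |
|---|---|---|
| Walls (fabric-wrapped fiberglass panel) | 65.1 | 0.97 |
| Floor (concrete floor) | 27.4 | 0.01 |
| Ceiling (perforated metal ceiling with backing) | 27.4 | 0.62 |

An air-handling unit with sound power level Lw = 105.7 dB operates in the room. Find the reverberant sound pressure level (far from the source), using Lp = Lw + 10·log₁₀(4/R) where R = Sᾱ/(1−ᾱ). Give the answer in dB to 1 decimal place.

A = 80.409 sabins; S = 119.9 m².
ᾱ = 80.409/119.9 = 0.6706; R = Sᾱ/(1−ᾱ) = 80.409/(1−0.6706) = 244.107 m².
Lp = 105.7 + 10·log₁₀(4/244.107) = 105.7 + (-17.86) = 87.8 dB.

87.8 dB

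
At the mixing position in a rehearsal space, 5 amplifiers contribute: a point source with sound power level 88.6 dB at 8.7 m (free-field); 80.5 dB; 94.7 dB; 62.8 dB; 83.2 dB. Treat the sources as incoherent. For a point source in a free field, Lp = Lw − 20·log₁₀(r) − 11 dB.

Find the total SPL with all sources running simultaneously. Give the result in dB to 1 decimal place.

95.2 dB

Source at 8.7 m: Lp = 88.6 − 20·log₁₀(8.7) − 11 = 58.8 dB.
Converting to relative power and adding: 10^(58.8/10) + 10^(80.5/10) + 10^(94.7/10) + 10^(62.8/10) + 10^(83.2/10) = 3.275e+09.
Combined level = 10 log₁₀(3.275e+09) = 95.2 dB.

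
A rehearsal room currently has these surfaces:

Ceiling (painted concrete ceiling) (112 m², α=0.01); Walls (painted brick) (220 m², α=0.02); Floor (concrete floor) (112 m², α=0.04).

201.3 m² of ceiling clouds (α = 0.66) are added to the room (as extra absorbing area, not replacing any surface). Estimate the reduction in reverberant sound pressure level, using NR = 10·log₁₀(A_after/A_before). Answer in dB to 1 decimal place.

A_before = Σ Sᵢαᵢ = 112×0.01 + 220×0.02 + 112×0.04 = 10.000 sabins.
Treatment contributes 201.3·0.66 = 132.858 sabins.
New total A_after = 142.858 sabins.
Reduction = 10 log₁₀(A_after/A_before) = 10 log₁₀(14.2858) = 11.5 dB.

11.5 dB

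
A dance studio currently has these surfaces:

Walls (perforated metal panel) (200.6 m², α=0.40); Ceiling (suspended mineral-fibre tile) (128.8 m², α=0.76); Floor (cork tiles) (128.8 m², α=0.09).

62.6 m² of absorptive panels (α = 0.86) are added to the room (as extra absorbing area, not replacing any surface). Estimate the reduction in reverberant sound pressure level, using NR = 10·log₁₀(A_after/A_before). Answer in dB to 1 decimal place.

Total absorption A_before = 200.6·0.40 + 128.8·0.76 + 128.8·0.09
  = 80.240 + 97.888 + 11.592 = 189.720 m² sabins.
Added absorption = 62.6 × 0.86 = 53.836 sabins.
New total A_after = 243.556 sabins.
NR = 10·log₁₀(243.556/189.720) = 1.1 dB.

1.1 dB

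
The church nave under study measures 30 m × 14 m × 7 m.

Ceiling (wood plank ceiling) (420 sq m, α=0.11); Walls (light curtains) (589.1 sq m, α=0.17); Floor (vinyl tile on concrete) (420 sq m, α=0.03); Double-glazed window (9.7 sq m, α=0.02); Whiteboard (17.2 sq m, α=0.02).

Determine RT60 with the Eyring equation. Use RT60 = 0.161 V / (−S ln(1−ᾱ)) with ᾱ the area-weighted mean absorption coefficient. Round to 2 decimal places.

2.80 s

S = Σ Sᵢ = 1456.0 sq m.
Absorption A = 420·0.11 + 589.1·0.17 + 420·0.03 + 9.7·0.02 + 17.2·0.02 = 159.485 sabins.
Mean coefficient ᾱ = A/S = 0.1095.
−S·ln(1−ᾱ) = −1456.0 × ln(1 − 0.1095) = 168.855.
V = 30 × 14 × 7 = 2940 m³.
T = 0.161·V/[−S·ln(1−ᾱ)] = 0.161·2940/168.855 = 2.80 s.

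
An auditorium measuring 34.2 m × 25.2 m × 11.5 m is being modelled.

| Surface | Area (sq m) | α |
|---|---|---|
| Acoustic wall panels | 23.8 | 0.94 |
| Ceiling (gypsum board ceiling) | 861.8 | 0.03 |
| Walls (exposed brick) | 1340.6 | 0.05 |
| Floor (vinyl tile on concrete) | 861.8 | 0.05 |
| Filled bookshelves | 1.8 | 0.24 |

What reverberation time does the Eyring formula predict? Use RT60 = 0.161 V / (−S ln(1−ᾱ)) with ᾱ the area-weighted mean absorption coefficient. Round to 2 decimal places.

Total surface area S = 23.8 + 861.8 + 1340.6 + 861.8 + 1.8 = 3089.8 sq m.
Absorption A = 23.8×0.94 + 861.8×0.03 + 1340.6×0.05 + 861.8×0.05 + 1.8×0.24 = 158.778 sabins.
Mean coefficient ᾱ = A/S = 0.0514.
Eyring denominator: −S ln(1−ᾱ) = 163.043.
V = 34.2 × 25.2 × 11.5 = 9911.16 m³.
T = 0.161·V/[−S·ln(1−ᾱ)] = 0.161·9911.16/163.043 = 9.79 s.

9.79 seconds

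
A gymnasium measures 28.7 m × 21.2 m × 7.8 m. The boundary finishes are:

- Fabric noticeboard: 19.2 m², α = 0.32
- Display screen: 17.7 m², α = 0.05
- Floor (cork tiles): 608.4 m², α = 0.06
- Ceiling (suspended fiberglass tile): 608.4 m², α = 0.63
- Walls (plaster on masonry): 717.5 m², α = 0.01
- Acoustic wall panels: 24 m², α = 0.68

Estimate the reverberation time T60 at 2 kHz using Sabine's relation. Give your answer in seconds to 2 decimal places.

1.70 sec

A = Σ Sᵢαᵢ = 19.2×0.32 + 17.7×0.05 + 608.4×0.06 + 608.4×0.63 + 717.5×0.01 + 24×0.68 = 450.320 sabins.
Volume V = 28.7 × 21.2 × 7.8 = 4745.832 m³.
T = 0.161 V/A = 0.161·4745.832/450.320 = 1.70 s.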